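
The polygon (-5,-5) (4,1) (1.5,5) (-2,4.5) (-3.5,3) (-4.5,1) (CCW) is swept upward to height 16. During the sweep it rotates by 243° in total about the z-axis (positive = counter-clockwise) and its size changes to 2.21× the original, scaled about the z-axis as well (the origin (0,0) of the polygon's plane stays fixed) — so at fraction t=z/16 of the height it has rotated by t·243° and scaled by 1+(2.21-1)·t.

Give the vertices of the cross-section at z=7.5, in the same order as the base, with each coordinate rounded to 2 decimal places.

t = z/height = 7.5/16 = 0.46875
s = 1 + (scale-1)·z/height = 1 + (2.21-1)·7.5/16 = 1.567188
θ = twist·z/height = 243°·7.5/16 = 113.9063° = 1.988039 rad
cos θ = -0.405241, sin θ = 0.914210 (intermediates below are computed at full precision and shown rounded to 5 d.p.)
v1: (-5,-5) → rotate → (6.59726,-2.54484) → ×s → (10.33914,-3.98824) → (10.34,-3.99)
v2: (4,1) → rotate → (-2.53518,3.25160) → ×s → (-3.97309,5.09586) → (-3.97,5.10)
v3: (1.5,5) → rotate → (-5.17891,-0.65489) → ×s → (-8.11632,-1.02634) → (-8.12,-1.03)
v4: (-2,4.5) → rotate → (-3.30346,-3.65201) → ×s → (-5.17714,-5.72338) → (-5.18,-5.72)
v5: (-3.5,3) → rotate → (-1.32428,-4.41546) → ×s → (-2.07540,-6.91985) → (-2.08,-6.92)
v6: (-4.5,1) → rotate → (0.90938,-4.51919) → ×s → (1.42516,-7.08241) → (1.43,-7.08)

Cross-section at z=7.5: (10.34,-3.99) (-3.97,5.10) (-8.12,-1.03) (-5.18,-5.72) (-2.08,-6.92) (1.43,-7.08)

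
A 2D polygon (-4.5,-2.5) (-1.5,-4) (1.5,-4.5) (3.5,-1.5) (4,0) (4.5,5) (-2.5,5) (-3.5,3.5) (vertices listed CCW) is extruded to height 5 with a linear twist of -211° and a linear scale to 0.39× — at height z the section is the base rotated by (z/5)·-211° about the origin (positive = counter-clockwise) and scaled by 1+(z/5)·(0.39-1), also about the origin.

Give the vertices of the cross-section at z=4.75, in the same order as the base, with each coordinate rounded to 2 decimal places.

t = z/height = 4.75/5 = 0.95
s = 1 + (scale-1)·z/height = 1 + (0.39-1)·4.75/5 = 0.420500
θ = twist·z/height = -211°·4.75/5 = -200.4500° = -3.498512 rad
cos θ = -0.936977, sin θ = 0.349390 (intermediates below are computed at full precision and shown rounded to 5 d.p.)
v1: (-4.5,-2.5) → rotate → (5.08987,0.77019) → ×s → (2.14029,0.32386) → (2.14,0.32)
v2: (-1.5,-4) → rotate → (2.80303,3.22383) → ×s → (1.17867,1.35562) → (1.18,1.36)
v3: (1.5,-4.5) → rotate → (0.16679,4.74048) → ×s → (0.07013,1.99337) → (0.07,1.99)
v4: (3.5,-1.5) → rotate → (-2.75534,2.62833) → ×s → (-1.15862,1.10521) → (-1.16,1.11)
v5: (4,0) → rotate → (-3.74791,1.39756) → ×s → (-1.57600,0.58767) → (-1.58,0.59)
v6: (4.5,5) → rotate → (-5.96335,-3.11263) → ×s → (-2.50759,-1.30886) → (-2.51,-1.31)
v7: (-2.5,5) → rotate → (0.59549,-5.55836) → ×s → (0.25041,-2.33729) → (0.25,-2.34)
v8: (-3.5,3.5) → rotate → (2.05656,-4.50229) → ×s → (0.86478,-1.89321) → (0.86,-1.89)

Cross-section at z=4.75: (2.14,0.32) (1.18,1.36) (0.07,1.99) (-1.16,1.11) (-1.58,0.59) (-2.51,-1.31) (0.25,-2.34) (0.86,-1.89)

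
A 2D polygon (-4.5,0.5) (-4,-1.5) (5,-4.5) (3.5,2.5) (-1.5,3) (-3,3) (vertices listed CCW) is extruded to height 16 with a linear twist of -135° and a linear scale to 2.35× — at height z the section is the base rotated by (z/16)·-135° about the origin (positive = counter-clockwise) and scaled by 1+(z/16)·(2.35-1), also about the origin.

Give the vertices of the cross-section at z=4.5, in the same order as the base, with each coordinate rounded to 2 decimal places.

Cross-section at z=4.5: (-4.47,4.36) (-5.62,1.76) (1.62,-9.14) (5.93,-0.25) (0.91,4.54) (-0.72,5.81)

t = z/height = 4.5/16 = 0.28125
s = 1 + (scale-1)·z/height = 1 + (2.35-1)·4.5/16 = 1.379688
θ = twist·z/height = -135°·4.5/16 = -37.9688° = -0.662680 rad
cos θ = 0.788346, sin θ = -0.615232 (intermediates below are computed at full precision and shown rounded to 5 d.p.)
v1: (-4.5,0.5) → rotate → (-3.23994,3.16272) → ×s → (-4.47011,4.36356) → (-4.47,4.36)
v2: (-4,-1.5) → rotate → (-4.07623,1.27841) → ×s → (-5.62393,1.76380) → (-5.62,1.76)
v3: (5,-4.5) → rotate → (1.17319,-6.62372) → ×s → (1.61864,-9.13866) → (1.62,-9.14)
v4: (3.5,2.5) → rotate → (4.29729,-0.18244) → ×s → (5.92892,-0.25172) → (5.93,-0.25)
v5: (-1.5,3) → rotate → (0.66318,3.28789) → ×s → (0.91497,4.53626) → (0.91,4.54)
v6: (-3,3) → rotate → (-0.51934,4.21073) → ×s → (-0.71653,5.80950) → (-0.72,5.81)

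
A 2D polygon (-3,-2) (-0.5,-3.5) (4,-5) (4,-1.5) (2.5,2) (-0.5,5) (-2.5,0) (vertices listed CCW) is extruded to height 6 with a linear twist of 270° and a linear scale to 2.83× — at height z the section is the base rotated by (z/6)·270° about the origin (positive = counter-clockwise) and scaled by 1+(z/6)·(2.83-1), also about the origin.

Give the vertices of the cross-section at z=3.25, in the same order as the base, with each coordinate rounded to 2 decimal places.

Cross-section at z=3.25: (7.18,-0.01) (4.70,5.24) (-1.09,12.70) (-4.96,6.91) (-6.35,-0.55) (-4.70,-8.83) (4.14,-2.77)

t = z/height = 3.25/6 = 0.541667
s = 1 + (scale-1)·z/height = 1 + (2.83-1)·3.25/6 = 1.991250
θ = twist·z/height = 270°·3.25/6 = 146.2500° = 2.552544 rad
cos θ = -0.831470, sin θ = 0.555570 (intermediates below are computed at full precision and shown rounded to 5 d.p.)
v1: (-3,-2) → rotate → (3.60555,-0.00377) → ×s → (7.17955,-0.00751) → (7.18,-0.01)
v2: (-0.5,-3.5) → rotate → (2.36023,2.63236) → ×s → (4.69981,5.24168) → (4.70,5.24)
v3: (4,-5) → rotate → (-0.54803,6.37963) → ×s → (-1.09126,12.70344) → (-1.09,12.70)
v4: (4,-1.5) → rotate → (-2.49252,3.46949) → ×s → (-4.96324,6.90861) → (-4.96,6.91)
v5: (2.5,2) → rotate → (-3.18981,-0.27401) → ×s → (-6.35172,-0.54563) → (-6.35,-0.55)
v6: (-0.5,5) → rotate → (-2.36212,-4.43513) → ×s → (-4.70356,-8.83146) → (-4.70,-8.83)
v7: (-2.5,0) → rotate → (2.07867,-1.38893) → ×s → (4.13916,-2.76570) → (4.14,-2.77)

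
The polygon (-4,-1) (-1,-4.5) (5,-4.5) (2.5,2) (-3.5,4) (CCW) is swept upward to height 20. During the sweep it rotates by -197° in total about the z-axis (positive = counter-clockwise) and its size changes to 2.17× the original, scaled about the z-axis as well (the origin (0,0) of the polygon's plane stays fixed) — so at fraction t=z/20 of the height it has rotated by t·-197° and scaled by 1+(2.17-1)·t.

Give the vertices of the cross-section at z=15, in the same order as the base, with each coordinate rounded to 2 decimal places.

Cross-section at z=15: (5.35,5.60) (-2.92,8.15) (-12.45,2.14) (-1.97,-5.68) (9.56,-2.84)

t = z/height = 15/20 = 0.75
s = 1 + (scale-1)·z/height = 1 + (2.17-1)·15/20 = 1.877500
θ = twist·z/height = -197°·15/20 = -147.7500° = -2.578724 rad
cos θ = -0.845728, sin θ = -0.533615 (intermediates below are computed at full precision and shown rounded to 5 d.p.)
v1: (-4,-1) → rotate → (2.84930,2.98019) → ×s → (5.34955,5.59530) → (5.35,5.60)
v2: (-1,-4.5) → rotate → (-1.55554,4.33939) → ×s → (-2.92052,8.14720) → (-2.92,8.15)
v3: (5,-4.5) → rotate → (-6.62990,1.13770) → ×s → (-12.44765,2.13604) → (-12.45,2.14)
v4: (2.5,2) → rotate → (-1.04709,-3.02549) → ×s → (-1.96591,-5.68036) → (-1.97,-5.68)
v5: (-3.5,4) → rotate → (5.09451,-1.51526) → ×s → (9.56493,-2.84490) → (9.56,-2.84)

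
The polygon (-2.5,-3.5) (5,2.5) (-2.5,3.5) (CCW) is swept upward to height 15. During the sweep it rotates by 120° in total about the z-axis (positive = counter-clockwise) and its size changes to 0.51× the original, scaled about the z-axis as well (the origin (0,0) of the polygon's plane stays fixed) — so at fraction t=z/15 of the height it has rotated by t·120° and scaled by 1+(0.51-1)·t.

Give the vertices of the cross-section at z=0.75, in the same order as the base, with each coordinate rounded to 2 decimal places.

Cross-section at z=0.75: (-2.07,-3.65) (4.60,2.94) (-2.78,3.14)

t = z/height = 0.75/15 = 0.05
s = 1 + (scale-1)·z/height = 1 + (0.51-1)·0.75/15 = 0.975500
θ = twist·z/height = 120°·0.75/15 = 6.0000° = 0.104720 rad
cos θ = 0.994522, sin θ = 0.104528 (intermediates below are computed at full precision and shown rounded to 5 d.p.)
v1: (-2.5,-3.5) → rotate → (-2.12046,-3.74215) → ×s → (-2.06850,-3.65047) → (-2.07,-3.65)
v2: (5,2.5) → rotate → (4.71129,3.00895) → ×s → (4.59586,2.93523) → (4.60,2.94)
v3: (-2.5,3.5) → rotate → (-2.85215,3.21951) → ×s → (-2.78228,3.14063) → (-2.78,3.14)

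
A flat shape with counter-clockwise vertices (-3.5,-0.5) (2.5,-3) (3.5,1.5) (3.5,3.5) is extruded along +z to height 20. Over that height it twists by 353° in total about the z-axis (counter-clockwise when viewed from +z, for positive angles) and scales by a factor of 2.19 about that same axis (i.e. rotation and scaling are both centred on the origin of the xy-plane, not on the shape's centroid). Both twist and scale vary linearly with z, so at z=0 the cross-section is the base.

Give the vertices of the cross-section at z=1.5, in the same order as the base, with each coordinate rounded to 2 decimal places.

Cross-section at z=1.5: (-3.17,-2.19) (3.89,-1.71) (2.68,3.16) (1.71,5.11)

t = z/height = 1.5/20 = 0.075
s = 1 + (scale-1)·z/height = 1 + (2.19-1)·1.5/20 = 1.089250
θ = twist·z/height = 353°·1.5/20 = 26.4750° = 0.462076 rad
cos θ = 0.895129, sin θ = 0.445807 (intermediates below are computed at full precision and shown rounded to 5 d.p.)
v1: (-3.5,-0.5) → rotate → (-2.91005,-2.00789) → ×s → (-3.16977,-2.18709) → (-3.17,-2.19)
v2: (2.5,-3) → rotate → (3.57524,-1.57087) → ×s → (3.89433,-1.71107) → (3.89,-1.71)
v3: (3.5,1.5) → rotate → (2.46424,2.90302) → ×s → (2.68417,3.16211) → (2.68,3.16)
v4: (3.5,3.5) → rotate → (1.57263,4.69328) → ×s → (1.71298,5.11215) → (1.71,5.11)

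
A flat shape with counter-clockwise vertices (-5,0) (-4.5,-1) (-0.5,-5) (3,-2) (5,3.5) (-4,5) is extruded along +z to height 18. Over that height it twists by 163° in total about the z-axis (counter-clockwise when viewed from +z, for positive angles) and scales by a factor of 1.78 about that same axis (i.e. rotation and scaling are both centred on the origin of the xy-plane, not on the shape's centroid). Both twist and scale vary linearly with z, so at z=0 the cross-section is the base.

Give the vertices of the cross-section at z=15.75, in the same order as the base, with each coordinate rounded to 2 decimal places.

t = z/height = 15.75/18 = 0.875
s = 1 + (scale-1)·z/height = 1 + (1.78-1)·15.75/18 = 1.682500
θ = twist·z/height = 163°·15.75/18 = 142.6250° = 2.489276 rad
cos θ = -0.794680, sin θ = 0.607029 (intermediates below are computed at full precision and shown rounded to 5 d.p.)
v1: (-5,0) → rotate → (3.97340,-3.03515) → ×s → (6.68524,-5.10663) → (6.69,-5.11)
v2: (-4.5,-1) → rotate → (4.18309,-1.93695) → ×s → (7.03804,-3.25892) → (7.04,-3.26)
v3: (-0.5,-5) → rotate → (3.43249,3.66988) → ×s → (5.77516,6.17458) → (5.78,6.17)
v4: (3,-2) → rotate → (-1.16998,3.41045) → ×s → (-1.96849,5.73808) → (-1.97,5.74)
v5: (5,3.5) → rotate → (-6.09800,0.25377) → ×s → (-10.25988,0.42696) → (-10.26,0.43)
v6: (-4,5) → rotate → (0.14357,-6.40151) → ×s → (0.24156,-10.77055) → (0.24,-10.77)

Cross-section at z=15.75: (6.69,-5.11) (7.04,-3.26) (5.78,6.17) (-1.97,5.74) (-10.26,0.43) (0.24,-10.77)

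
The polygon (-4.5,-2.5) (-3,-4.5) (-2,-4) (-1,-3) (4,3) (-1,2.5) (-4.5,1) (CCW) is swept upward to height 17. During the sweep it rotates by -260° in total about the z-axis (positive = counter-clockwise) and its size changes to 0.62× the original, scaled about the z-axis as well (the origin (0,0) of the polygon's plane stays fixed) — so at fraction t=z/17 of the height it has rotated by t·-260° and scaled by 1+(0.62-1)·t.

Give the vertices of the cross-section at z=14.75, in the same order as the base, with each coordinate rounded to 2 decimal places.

Cross-section at z=14.75: (3.31,-0.98) (3.56,0.67) (2.85,0.92) (1.91,0.93) (-3.31,0.51) (-0.73,-1.65) (1.63,-2.62)

t = z/height = 14.75/17 = 0.867647
s = 1 + (scale-1)·z/height = 1 + (0.62-1)·14.75/17 = 0.670294
θ = twist·z/height = -260°·14.75/17 = -225.5882° = -3.937257 rad
cos θ = -0.699810, sin θ = 0.714329 (intermediates below are computed at full precision and shown rounded to 5 d.p.)
v1: (-4.5,-2.5) → rotate → (4.93497,-1.46496) → ×s → (3.30788,-0.98195) → (3.31,-0.98)
v2: (-3,-4.5) → rotate → (5.31391,1.00616) → ×s → (3.56188,0.67442) → (3.56,0.67)
v3: (-2,-4) → rotate → (4.25694,1.37058) → ×s → (2.85340,0.91869) → (2.85,0.92)
v4: (-1,-3) → rotate → (2.84280,1.38510) → ×s → (1.90551,0.92843) → (1.91,0.93)
v5: (4,3) → rotate → (-4.94223,0.75789) → ×s → (-3.31275,0.50801) → (-3.31,0.51)
v6: (-1,2.5) → rotate → (-1.08601,-2.46385) → ×s → (-0.72795,-1.65151) → (-0.73,-1.65)
v7: (-4.5,1) → rotate → (2.43482,-3.91429) → ×s → (1.63204,-2.62373) → (1.63,-2.62)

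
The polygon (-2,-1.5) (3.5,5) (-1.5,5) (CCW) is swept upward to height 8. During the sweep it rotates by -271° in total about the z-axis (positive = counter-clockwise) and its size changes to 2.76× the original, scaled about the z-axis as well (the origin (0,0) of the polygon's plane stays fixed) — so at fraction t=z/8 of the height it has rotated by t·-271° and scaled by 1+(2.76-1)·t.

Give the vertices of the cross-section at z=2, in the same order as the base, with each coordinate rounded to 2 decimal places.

t = z/height = 2/8 = 0.25
s = 1 + (scale-1)·z/height = 1 + (2.76-1)·2/8 = 1.440000
θ = twist·z/height = -271°·2/8 = -67.7500° = -1.182461 rad
cos θ = 0.378649, sin θ = -0.925541 (intermediates below are computed at full precision and shown rounded to 5 d.p.)
v1: (-2,-1.5) → rotate → (-2.14561,1.28311) → ×s → (-3.08968,1.84768) → (-3.09,1.85)
v2: (3.5,5) → rotate → (5.95297,-1.34615) → ×s → (8.57228,-1.93845) → (8.57,-1.94)
v3: (-1.5,5) → rotate → (4.05973,3.28155) → ×s → (5.84601,4.72544) → (5.85,4.73)

Cross-section at z=2: (-3.09,1.85) (8.57,-1.94) (5.85,4.73)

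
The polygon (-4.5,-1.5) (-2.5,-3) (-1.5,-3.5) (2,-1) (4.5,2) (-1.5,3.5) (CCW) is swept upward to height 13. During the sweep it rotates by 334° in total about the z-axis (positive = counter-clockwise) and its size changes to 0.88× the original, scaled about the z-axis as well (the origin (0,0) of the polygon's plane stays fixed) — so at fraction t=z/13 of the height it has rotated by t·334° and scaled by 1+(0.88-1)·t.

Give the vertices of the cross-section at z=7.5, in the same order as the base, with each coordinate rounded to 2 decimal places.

Cross-section at z=7.5: (3.78,2.28) (1.66,3.24) (0.65,3.48) (-2.02,0.50) (-3.68,-2.74) (2.08,-2.87)

t = z/height = 7.5/13 = 0.576923
s = 1 + (scale-1)·z/height = 1 + (0.88-1)·7.5/13 = 0.930769
θ = twist·z/height = 334°·7.5/13 = 192.6923° = 3.363115 rad
cos θ = -0.975564, sin θ = -0.219715 (intermediates below are computed at full precision and shown rounded to 5 d.p.)
v1: (-4.5,-1.5) → rotate → (4.06047,2.45206) → ×s → (3.77936,2.28231) → (3.78,2.28)
v2: (-2.5,-3) → rotate → (1.77976,3.47598) → ×s → (1.65655,3.23534) → (1.66,3.24)
v3: (-1.5,-3.5) → rotate → (0.69434,3.74405) → ×s → (0.64627,3.48484) → (0.65,3.48)
v4: (2,-1) → rotate → (-2.17084,0.53613) → ×s → (-2.02055,0.49902) → (-2.02,0.50)
v5: (4.5,2) → rotate → (-3.95061,-2.93985) → ×s → (-3.67710,-2.73632) → (-3.68,-2.74)
v6: (-1.5,3.5) → rotate → (2.23235,-3.08490) → ×s → (2.07780,-2.87133) → (2.08,-2.87)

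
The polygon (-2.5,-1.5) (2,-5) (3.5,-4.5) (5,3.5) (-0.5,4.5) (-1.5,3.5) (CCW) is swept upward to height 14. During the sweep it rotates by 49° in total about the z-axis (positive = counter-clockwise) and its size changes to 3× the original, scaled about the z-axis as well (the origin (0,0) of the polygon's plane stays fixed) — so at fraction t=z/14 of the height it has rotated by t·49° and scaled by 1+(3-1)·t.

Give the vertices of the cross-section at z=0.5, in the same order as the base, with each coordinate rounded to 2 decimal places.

Cross-section at z=0.5: (-2.63,-1.69) (2.31,-5.29) (3.90,-4.70) (5.24,3.91) (-0.68,4.80) (-1.72,3.70)

t = z/height = 0.5/14 = 0.0357143
s = 1 + (scale-1)·z/height = 1 + (3-1)·0.5/14 = 1.071429
θ = twist·z/height = 49°·0.5/14 = 1.7500° = 0.030543 rad
cos θ = 0.999534, sin θ = 0.030539 (intermediates below are computed at full precision and shown rounded to 5 d.p.)
v1: (-2.5,-1.5) → rotate → (-2.45303,-1.57565) → ×s → (-2.62824,-1.68819) → (-2.63,-1.69)
v2: (2,-5) → rotate → (2.15176,-4.93659) → ×s → (2.30546,-5.28920) → (2.31,-5.29)
v3: (3.5,-4.5) → rotate → (3.63579,-4.39102) → ×s → (3.89549,-4.70466) → (3.90,-4.70)
v4: (5,3.5) → rotate → (4.89078,3.65106) → ×s → (5.24012,3.91185) → (5.24,3.91)
v5: (-0.5,4.5) → rotate → (-0.63719,4.48263) → ×s → (-0.68270,4.80282) → (-0.68,4.80)
v6: (-1.5,3.5) → rotate → (-1.60619,3.45256) → ×s → (-1.72091,3.69917) → (-1.72,3.70)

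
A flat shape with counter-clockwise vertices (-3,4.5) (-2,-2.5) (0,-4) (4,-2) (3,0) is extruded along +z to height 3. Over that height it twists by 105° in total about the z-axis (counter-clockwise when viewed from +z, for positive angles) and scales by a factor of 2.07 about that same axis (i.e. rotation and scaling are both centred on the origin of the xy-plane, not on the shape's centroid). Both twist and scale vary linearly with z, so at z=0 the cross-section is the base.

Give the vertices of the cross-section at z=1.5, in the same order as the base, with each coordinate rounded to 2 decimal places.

Cross-section at z=1.5: (-8.28,0.55) (1.18,-4.77) (4.87,-3.74) (6.17,3.00) (2.80,3.65)

t = z/height = 1.5/3 = 0.5
s = 1 + (scale-1)·z/height = 1 + (2.07-1)·1.5/3 = 1.535000
θ = twist·z/height = 105°·1.5/3 = 52.5000° = 0.916298 rad
cos θ = 0.608761, sin θ = 0.793353 (intermediates below are computed at full precision and shown rounded to 5 d.p.)
v1: (-3,4.5) → rotate → (-5.39637,0.35937) → ×s → (-8.28343,0.55163) → (-8.28,0.55)
v2: (-2,-2.5) → rotate → (0.76586,-3.10861) → ×s → (1.17560,-4.77172) → (1.18,-4.77)
v3: (0,-4) → rotate → (3.17341,-2.43505) → ×s → (4.87119,-3.73780) → (4.87,-3.74)
v4: (4,-2) → rotate → (4.02175,1.95589) → ×s → (6.17339,3.00229) → (6.17,3.00)
v5: (3,0) → rotate → (1.82628,2.38006) → ×s → (2.80335,3.65339) → (2.80,3.65)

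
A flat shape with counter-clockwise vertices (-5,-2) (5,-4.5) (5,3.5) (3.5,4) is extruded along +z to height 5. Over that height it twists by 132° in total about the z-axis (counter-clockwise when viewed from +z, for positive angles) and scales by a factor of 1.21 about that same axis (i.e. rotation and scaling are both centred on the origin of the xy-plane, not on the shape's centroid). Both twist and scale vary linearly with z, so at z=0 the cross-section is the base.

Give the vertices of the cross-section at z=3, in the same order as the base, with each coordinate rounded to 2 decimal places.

t = z/height = 3/5 = 0.6
s = 1 + (scale-1)·z/height = 1 + (1.21-1)·3/5 = 1.126000
θ = twist·z/height = 132°·3/5 = 79.2000° = 1.382301 rad
cos θ = 0.187381, sin θ = 0.982287 (intermediates below are computed at full precision and shown rounded to 5 d.p.)
v1: (-5,-2) → rotate → (1.02767,-5.28620) → ×s → (1.15715,-5.95226) → (1.16,-5.95)
v2: (5,-4.5) → rotate → (5.35720,4.06822) → ×s → (6.03221,4.58082) → (6.03,4.58)
v3: (5,3.5) → rotate → (-2.50110,5.56727) → ×s → (-2.81624,6.26875) → (-2.82,6.27)
v4: (3.5,4) → rotate → (-3.27331,4.18753) → ×s → (-3.68575,4.71516) → (-3.69,4.72)

Cross-section at z=3: (1.16,-5.95) (6.03,4.58) (-2.82,6.27) (-3.69,4.72)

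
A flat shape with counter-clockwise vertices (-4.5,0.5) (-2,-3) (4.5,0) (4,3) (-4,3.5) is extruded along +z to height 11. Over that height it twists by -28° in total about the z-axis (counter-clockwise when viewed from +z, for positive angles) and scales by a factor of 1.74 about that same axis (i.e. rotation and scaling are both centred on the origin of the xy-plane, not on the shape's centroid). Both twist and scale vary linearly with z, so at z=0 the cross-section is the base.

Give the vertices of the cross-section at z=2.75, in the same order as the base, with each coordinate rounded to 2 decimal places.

Cross-section at z=2.75: (-5.22,1.24) (-2.79,-3.24) (5.29,-0.65) (5.14,2.95) (-4.20,4.69)

t = z/height = 2.75/11 = 0.25
s = 1 + (scale-1)·z/height = 1 + (1.74-1)·2.75/11 = 1.185000
θ = twist·z/height = -28°·2.75/11 = -7.0000° = -0.122173 rad
cos θ = 0.992546, sin θ = -0.121869 (intermediates below are computed at full precision and shown rounded to 5 d.p.)
v1: (-4.5,0.5) → rotate → (-4.40552,1.04469) → ×s → (-5.22054,1.23795) → (-5.22,1.24)
v2: (-2,-3) → rotate → (-2.35070,-2.73390) → ×s → (-2.78558,-3.23967) → (-2.79,-3.24)
v3: (4.5,0) → rotate → (4.46646,-0.54841) → ×s → (5.29275,-0.64987) → (5.29,-0.65)
v4: (4,3) → rotate → (4.33579,2.49016) → ×s → (5.13791,2.95084) → (5.14,2.95)
v5: (-4,3.5) → rotate → (-3.54364,3.96139) → ×s → (-4.19922,4.69425) → (-4.20,4.69)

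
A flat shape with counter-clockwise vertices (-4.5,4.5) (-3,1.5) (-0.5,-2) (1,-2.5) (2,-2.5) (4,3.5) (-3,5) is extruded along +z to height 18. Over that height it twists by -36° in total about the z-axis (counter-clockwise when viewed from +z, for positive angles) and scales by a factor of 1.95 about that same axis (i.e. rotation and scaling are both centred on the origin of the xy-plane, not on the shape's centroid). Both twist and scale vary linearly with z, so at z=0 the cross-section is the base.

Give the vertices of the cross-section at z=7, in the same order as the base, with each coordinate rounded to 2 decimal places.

Cross-section at z=7: (-4.49,7.47) (-3.49,2.99) (-1.33,-2.49) (0.50,-3.65) (1.83,-3.98) (6.47,3.33) (-2.33,7.64)

t = z/height = 7/18 = 0.388889
s = 1 + (scale-1)·z/height = 1 + (1.95-1)·7/18 = 1.369444
θ = twist·z/height = -36°·7/18 = -14.0000° = -0.244346 rad
cos θ = 0.970296, sin θ = -0.241922 (intermediates below are computed at full precision and shown rounded to 5 d.p.)
v1: (-4.5,4.5) → rotate → (-3.27768,5.45498) → ×s → (-4.48860,7.47029) → (-4.49,7.47)
v2: (-3,1.5) → rotate → (-2.54800,2.18121) → ×s → (-3.48935,2.98704) → (-3.49,2.99)
v3: (-0.5,-2) → rotate → (-0.96899,-1.81963) → ×s → (-1.32698,-2.49188) → (-1.33,-2.49)
v4: (1,-2.5) → rotate → (0.36549,-2.66766) → ×s → (0.50052,-3.65321) → (0.50,-3.65)
v5: (2,-2.5) → rotate → (1.33579,-2.90958) → ×s → (1.82929,-3.98451) → (1.83,-3.98)
v6: (4,3.5) → rotate → (4.72791,2.42835) → ×s → (6.47461,3.32549) → (6.47,3.33)
v7: (-3,5) → rotate → (-1.70128,5.57724) → ×s → (-2.32981,7.63773) → (-2.33,7.64)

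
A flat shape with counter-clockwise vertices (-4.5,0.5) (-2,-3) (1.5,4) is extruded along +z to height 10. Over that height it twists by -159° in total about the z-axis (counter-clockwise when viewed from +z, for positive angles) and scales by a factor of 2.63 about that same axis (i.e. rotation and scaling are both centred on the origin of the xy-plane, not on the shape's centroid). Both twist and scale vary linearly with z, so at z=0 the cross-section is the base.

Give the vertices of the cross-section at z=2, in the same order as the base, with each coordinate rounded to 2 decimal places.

t = z/height = 2/10 = 0.2
s = 1 + (scale-1)·z/height = 1 + (2.63-1)·2/10 = 1.326000
θ = twist·z/height = -159°·2/10 = -31.8000° = -0.555015 rad
cos θ = 0.849893, sin θ = -0.526956 (intermediates below are computed at full precision and shown rounded to 5 d.p.)
v1: (-4.5,0.5) → rotate → (-3.56104,2.79625) → ×s → (-4.72194,3.70782) → (-4.72,3.71)
v2: (-2,-3) → rotate → (-3.28065,-1.49577) → ×s → (-4.35015,-1.98339) → (-4.35,-1.98)
v3: (1.5,4) → rotate → (3.38266,2.60914) → ×s → (4.48541,3.45972) → (4.49,3.46)

Cross-section at z=2: (-4.72,3.71) (-4.35,-1.98) (4.49,3.46)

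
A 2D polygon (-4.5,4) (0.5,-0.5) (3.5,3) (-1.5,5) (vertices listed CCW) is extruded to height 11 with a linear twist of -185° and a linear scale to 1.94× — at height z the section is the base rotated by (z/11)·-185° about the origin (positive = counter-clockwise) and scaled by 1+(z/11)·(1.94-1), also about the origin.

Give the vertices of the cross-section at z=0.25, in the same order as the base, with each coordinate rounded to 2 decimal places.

Cross-section at z=0.25: (-4.28,4.41) (0.47,-0.55) (3.79,2.79) (-1.15,5.21)

t = z/height = 0.25/11 = 0.0227273
s = 1 + (scale-1)·z/height = 1 + (1.94-1)·0.25/11 = 1.021364
θ = twist·z/height = -185°·0.25/11 = -4.2045° = -0.073383 rad
cos θ = 0.997309, sin θ = -0.073317 (intermediates below are computed at full precision and shown rounded to 5 d.p.)
v1: (-4.5,4) → rotate → (-4.19462,4.31916) → ×s → (-4.28423,4.41144) → (-4.28,4.41)
v2: (0.5,-0.5) → rotate → (0.46200,-0.53531) → ×s → (0.47187,-0.54675) → (0.47,-0.55)
v3: (3.5,3) → rotate → (3.71053,2.73532) → ×s → (3.78980,2.79375) → (3.79,2.79)
v4: (-1.5,5) → rotate → (-1.12938,5.09652) → ×s → (-1.15350,5.20540) → (-1.15,5.21)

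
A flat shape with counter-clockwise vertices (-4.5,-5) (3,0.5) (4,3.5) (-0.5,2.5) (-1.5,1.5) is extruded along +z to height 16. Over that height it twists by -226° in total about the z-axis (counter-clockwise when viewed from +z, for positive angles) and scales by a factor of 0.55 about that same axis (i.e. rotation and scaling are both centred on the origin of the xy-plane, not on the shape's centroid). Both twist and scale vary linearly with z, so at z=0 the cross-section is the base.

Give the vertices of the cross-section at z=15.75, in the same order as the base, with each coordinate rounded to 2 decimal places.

t = z/height = 15.75/16 = 0.984375
s = 1 + (scale-1)·z/height = 1 + (0.55-1)·15.75/16 = 0.557031
θ = twist·z/height = -226°·15.75/16 = -222.4688° = -3.882812 rad
cos θ = -0.737646, sin θ = 0.675188 (intermediates below are computed at full precision and shown rounded to 5 d.p.)
v1: (-4.5,-5) → rotate → (6.69535,0.64988) → ×s → (3.72952,0.36200) → (3.73,0.36)
v2: (3,0.5) → rotate → (-2.55053,1.65674) → ×s → (-1.42073,0.92286) → (-1.42,0.92)
v3: (4,3.5) → rotate → (-5.31374,0.11899) → ×s → (-2.95992,0.06628) → (-2.96,0.07)
v4: (-0.5,2.5) → rotate → (-1.31915,-2.18171) → ×s → (-0.73481,-1.21528) → (-0.73,-1.22)
v5: (-1.5,1.5) → rotate → (0.09369,-2.11925) → ×s → (0.05219,-1.18049) → (0.05,-1.18)

Cross-section at z=15.75: (3.73,0.36) (-1.42,0.92) (-2.96,0.07) (-0.73,-1.22) (0.05,-1.18)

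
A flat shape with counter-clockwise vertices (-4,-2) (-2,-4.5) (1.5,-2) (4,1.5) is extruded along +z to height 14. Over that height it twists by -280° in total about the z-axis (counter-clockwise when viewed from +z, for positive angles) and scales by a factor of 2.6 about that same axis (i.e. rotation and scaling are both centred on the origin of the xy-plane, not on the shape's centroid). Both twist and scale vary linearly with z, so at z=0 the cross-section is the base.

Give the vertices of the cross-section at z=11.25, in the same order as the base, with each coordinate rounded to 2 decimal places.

Cross-section at z=11.25: (9.70,-3.23) (10.51,4.04) (0.81,5.66) (-8.89,4.04)

t = z/height = 11.25/14 = 0.803571
s = 1 + (scale-1)·z/height = 1 + (2.6-1)·11.25/14 = 2.285714
θ = twist·z/height = -280°·11.25/14 = -225.0000° = -3.926991 rad
cos θ = -0.707107, sin θ = 0.707107 (intermediates below are computed at full precision and shown rounded to 5 d.p.)
v1: (-4,-2) → rotate → (4.24264,-1.41421) → ×s → (9.69746,-3.23249) → (9.70,-3.23)
v2: (-2,-4.5) → rotate → (4.59619,1.76777) → ×s → (10.50559,4.04061) → (10.51,4.04)
v3: (1.5,-2) → rotate → (0.35355,2.47487) → ×s → (0.80812,5.65685) → (0.81,5.66)
v4: (4,1.5) → rotate → (-3.88909,1.76777) → ×s → (-8.88934,4.04061) → (-8.89,4.04)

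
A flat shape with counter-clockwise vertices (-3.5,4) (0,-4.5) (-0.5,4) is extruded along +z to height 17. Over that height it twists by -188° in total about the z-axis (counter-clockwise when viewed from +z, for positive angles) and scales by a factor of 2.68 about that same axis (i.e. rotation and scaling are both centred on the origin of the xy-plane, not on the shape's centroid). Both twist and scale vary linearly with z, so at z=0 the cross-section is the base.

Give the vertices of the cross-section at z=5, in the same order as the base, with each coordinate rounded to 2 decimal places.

Cross-section at z=5: (1.94,7.70) (-5.53,-3.83) (4.49,4.02)

t = z/height = 5/17 = 0.294118
s = 1 + (scale-1)·z/height = 1 + (2.68-1)·5/17 = 1.494118
θ = twist·z/height = -188°·5/17 = -55.2941° = -0.965064 rad
cos θ = 0.569364, sin θ = -0.822086 (intermediates below are computed at full precision and shown rounded to 5 d.p.)
v1: (-3.5,4) → rotate → (1.29557,5.15476) → ×s → (1.93573,7.70181) → (1.94,7.70)
v2: (0,-4.5) → rotate → (-3.69939,-2.56214) → ×s → (-5.52732,-3.82814) → (-5.53,-3.83)
v3: (-0.5,4) → rotate → (3.00366,2.68850) → ×s → (4.48782,4.01693) → (4.49,4.02)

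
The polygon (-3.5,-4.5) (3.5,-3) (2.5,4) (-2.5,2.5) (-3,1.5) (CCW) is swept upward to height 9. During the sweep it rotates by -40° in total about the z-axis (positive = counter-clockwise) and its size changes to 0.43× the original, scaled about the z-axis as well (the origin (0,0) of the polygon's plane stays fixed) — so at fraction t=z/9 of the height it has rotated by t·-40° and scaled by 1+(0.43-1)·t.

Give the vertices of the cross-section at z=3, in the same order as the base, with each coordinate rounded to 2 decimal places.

Cross-section at z=3: (-3.60,-2.89) (2.20,-3.02) (2.72,2.69) (-1.50,2.44) (-2.08,1.74)

t = z/height = 3/9 = 0.333333
s = 1 + (scale-1)·z/height = 1 + (0.43-1)·3/9 = 0.810000
θ = twist·z/height = -40°·3/9 = -13.3333° = -0.232711 rad
cos θ = 0.973045, sin θ = -0.230616 (intermediates below are computed at full precision and shown rounded to 5 d.p.)
v1: (-3.5,-4.5) → rotate → (-4.44343,-3.57155) → ×s → (-3.59918,-2.89295) → (-3.60,-2.89)
v2: (3.5,-3) → rotate → (2.71381,-3.72629) → ×s → (2.19819,-3.01830) → (2.20,-3.02)
v3: (2.5,4) → rotate → (3.35508,3.31564) → ×s → (2.71761,2.68567) → (2.72,2.69)
v4: (-2.5,2.5) → rotate → (-1.85607,3.00915) → ×s → (-1.50342,2.43741) → (-1.50,2.44)
v5: (-3,1.5) → rotate → (-2.57321,2.15141) → ×s → (-2.08430,1.74265) → (-2.08,1.74)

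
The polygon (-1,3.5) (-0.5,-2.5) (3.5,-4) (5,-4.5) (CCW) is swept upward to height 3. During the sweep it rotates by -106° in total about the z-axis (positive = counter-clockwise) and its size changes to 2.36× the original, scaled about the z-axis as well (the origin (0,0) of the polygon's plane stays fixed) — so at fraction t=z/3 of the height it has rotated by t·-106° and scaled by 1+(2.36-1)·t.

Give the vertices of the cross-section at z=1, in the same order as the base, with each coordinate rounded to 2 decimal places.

Cross-section at z=1: (1.76,4.99) (-2.69,-2.54) (0.79,-7.68) (2.15,-9.54)

t = z/height = 1/3 = 0.333333
s = 1 + (scale-1)·z/height = 1 + (2.36-1)·1/3 = 1.453333
θ = twist·z/height = -106°·1/3 = -35.3333° = -0.616683 rad
cos θ = 0.815801, sin θ = -0.578332 (intermediates below are computed at full precision and shown rounded to 5 d.p.)
v1: (-1,3.5) → rotate → (1.20836,3.43364) → ×s → (1.75615,4.99022) → (1.76,4.99)
v2: (-0.5,-2.5) → rotate → (-1.85373,-1.75034) → ×s → (-2.69409,-2.54382) → (-2.69,-2.54)
v3: (3.5,-4) → rotate → (0.54198,-5.28737) → ×s → (0.78767,-7.68431) → (0.79,-7.68)
v4: (5,-4.5) → rotate → (1.47651,-6.56277) → ×s → (2.14586,-9.53789) → (2.15,-9.54)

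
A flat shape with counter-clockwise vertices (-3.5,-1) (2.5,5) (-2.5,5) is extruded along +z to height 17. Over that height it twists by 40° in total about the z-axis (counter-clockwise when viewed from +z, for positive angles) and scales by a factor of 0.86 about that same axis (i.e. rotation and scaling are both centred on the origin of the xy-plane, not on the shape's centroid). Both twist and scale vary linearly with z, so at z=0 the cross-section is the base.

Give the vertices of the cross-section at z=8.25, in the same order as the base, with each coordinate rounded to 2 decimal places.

Cross-section at z=8.25: (-2.77,-1.96) (0.65,5.17) (-3.75,3.62)

t = z/height = 8.25/17 = 0.485294
s = 1 + (scale-1)·z/height = 1 + (0.86-1)·8.25/17 = 0.932059
θ = twist·z/height = 40°·8.25/17 = 19.4118° = 0.338799 rad
cos θ = 0.943154, sin θ = 0.332355 (intermediates below are computed at full precision and shown rounded to 5 d.p.)
v1: (-3.5,-1) → rotate → (-2.96869,-2.10640) → ×s → (-2.76699,-1.96329) → (-2.77,-1.96)
v2: (2.5,5) → rotate → (0.69611,5.54666) → ×s → (0.64882,5.16981) → (0.65,5.17)
v3: (-2.5,5) → rotate → (-4.01966,3.88489) → ×s → (-3.74656,3.62094) → (-3.75,3.62)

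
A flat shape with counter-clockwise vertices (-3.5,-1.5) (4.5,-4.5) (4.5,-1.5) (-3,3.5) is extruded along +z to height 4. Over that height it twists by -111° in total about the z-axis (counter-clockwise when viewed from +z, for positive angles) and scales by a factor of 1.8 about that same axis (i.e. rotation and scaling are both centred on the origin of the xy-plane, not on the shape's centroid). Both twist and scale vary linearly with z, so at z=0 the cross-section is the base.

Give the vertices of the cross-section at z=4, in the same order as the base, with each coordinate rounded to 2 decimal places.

Cross-section at z=4: (-0.26,6.85) (-10.46,-4.66) (-5.42,-6.59) (7.82,2.78)

t = z/height = 4/4 = 1
s = 1 + (scale-1)·z/height = 1 + (1.8-1)·4/4 = 1.800000
θ = twist·z/height = -111°·4/4 = -111.0000° = -1.937315 rad
cos θ = -0.358368, sin θ = -0.933580 (intermediates below are computed at full precision and shown rounded to 5 d.p.)
v1: (-3.5,-1.5) → rotate → (-0.14608,3.80508) → ×s → (-0.26295,6.84915) → (-0.26,6.85)
v2: (4.5,-4.5) → rotate → (-5.81377,-2.58846) → ×s → (-10.46478,-4.65922) → (-10.46,-4.66)
v3: (4.5,-1.5) → rotate → (-3.01303,-3.66356) → ×s → (-5.42345,-6.59441) → (-5.42,-6.59)
v4: (-3,3.5) → rotate → (4.34264,1.54645) → ×s → (7.81674,2.78362) → (7.82,2.78)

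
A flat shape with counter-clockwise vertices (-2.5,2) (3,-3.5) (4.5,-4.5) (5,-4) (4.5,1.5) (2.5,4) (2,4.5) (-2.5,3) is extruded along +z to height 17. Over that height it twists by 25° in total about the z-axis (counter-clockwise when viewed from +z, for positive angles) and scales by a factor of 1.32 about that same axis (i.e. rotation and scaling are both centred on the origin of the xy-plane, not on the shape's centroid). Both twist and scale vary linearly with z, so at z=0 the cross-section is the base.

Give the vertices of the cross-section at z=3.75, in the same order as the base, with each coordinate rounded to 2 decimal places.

t = z/height = 3.75/17 = 0.220588
s = 1 + (scale-1)·z/height = 1 + (1.32-1)·3.75/17 = 1.070588
θ = twist·z/height = 25°·3.75/17 = 5.5147° = 0.096250 rad
cos θ = 0.995372, sin θ = 0.096101 (intermediates below are computed at full precision and shown rounded to 5 d.p.)
v1: (-2.5,2) → rotate → (-2.68063,1.75049) → ×s → (-2.86985,1.87405) → (-2.87,1.87)
v2: (3,-3.5) → rotate → (3.32247,-3.19550) → ×s → (3.55700,-3.42106) → (3.56,-3.42)
v3: (4.5,-4.5) → rotate → (4.91163,-4.04672) → ×s → (5.25833,-4.33237) → (5.26,-4.33)
v4: (5,-4) → rotate → (5.36126,-3.50098) → ×s → (5.73970,-3.74811) → (5.74,-3.75)
v5: (4.5,1.5) → rotate → (4.33502,1.92551) → ×s → (4.64102,2.06143) → (4.64,2.06)
v6: (2.5,4) → rotate → (2.10402,4.22174) → ×s → (2.25254,4.51974) → (2.25,4.52)
v7: (2,4.5) → rotate → (1.55829,4.67137) → ×s → (1.66828,5.00112) → (1.67,5.00)
v8: (-2.5,3) → rotate → (-2.77673,2.74586) → ×s → (-2.97274,2.93969) → (-2.97,2.94)

Cross-section at z=3.75: (-2.87,1.87) (3.56,-3.42) (5.26,-4.33) (5.74,-3.75) (4.64,2.06) (2.25,4.52) (1.67,5.00) (-2.97,2.94)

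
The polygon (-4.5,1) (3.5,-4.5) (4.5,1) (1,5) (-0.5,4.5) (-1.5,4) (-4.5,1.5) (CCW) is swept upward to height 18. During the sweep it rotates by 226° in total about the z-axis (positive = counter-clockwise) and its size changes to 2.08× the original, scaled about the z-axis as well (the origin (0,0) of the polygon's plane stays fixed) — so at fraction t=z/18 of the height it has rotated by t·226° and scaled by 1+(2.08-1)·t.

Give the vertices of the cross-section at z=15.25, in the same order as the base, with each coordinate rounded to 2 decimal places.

t = z/height = 15.25/18 = 0.847222
s = 1 + (scale-1)·z/height = 1 + (2.08-1)·15.25/18 = 1.915000
θ = twist·z/height = 226°·15.25/18 = 191.4722° = 3.341821 rad
cos θ = -0.980021, sin θ = -0.198893 (intermediates below are computed at full precision and shown rounded to 5 d.p.)
v1: (-4.5,1) → rotate → (4.60899,-0.08500) → ×s → (8.82621,-0.16278) → (8.83,-0.16)
v2: (3.5,-4.5) → rotate → (-4.32509,3.71397) → ×s → (-8.28255,7.11225) → (-8.28,7.11)
v3: (4.5,1) → rotate → (-4.21120,-1.87504) → ×s → (-8.06445,-3.59070) → (-8.06,-3.59)
v4: (1,5) → rotate → (0.01444,-5.09900) → ×s → (0.02766,-9.76458) → (0.03,-9.76)
v5: (-0.5,4.5) → rotate → (1.38503,-4.31065) → ×s → (2.65233,-8.25489) → (2.65,-8.25)
v6: (-1.5,4) → rotate → (2.26560,-3.62175) → ×s → (4.33863,-6.93564) → (4.34,-6.94)
v7: (-4.5,1.5) → rotate → (4.70843,-0.57501) → ×s → (9.01665,-1.10115) → (9.02,-1.10)

Cross-section at z=15.25: (8.83,-0.16) (-8.28,7.11) (-8.06,-3.59) (0.03,-9.76) (2.65,-8.25) (4.34,-6.94) (9.02,-1.10)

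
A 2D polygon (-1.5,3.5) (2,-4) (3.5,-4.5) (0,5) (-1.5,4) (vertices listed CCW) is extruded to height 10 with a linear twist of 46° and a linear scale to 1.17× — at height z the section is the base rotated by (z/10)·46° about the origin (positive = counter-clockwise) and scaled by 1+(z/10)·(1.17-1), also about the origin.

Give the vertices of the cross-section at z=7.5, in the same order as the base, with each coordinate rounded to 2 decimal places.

t = z/height = 7.5/10 = 0.75
s = 1 + (scale-1)·z/height = 1 + (1.17-1)·7.5/10 = 1.127500
θ = twist·z/height = 46°·7.5/10 = 34.5000° = 0.602139 rad
cos θ = 0.824126, sin θ = 0.566406 (intermediates below are computed at full precision and shown rounded to 5 d.p.)
v1: (-1.5,3.5) → rotate → (-3.21861,2.03483) → ×s → (-3.62898,2.29427) → (-3.63,2.29)
v2: (2,-4) → rotate → (3.91388,-2.16369) → ×s → (4.41290,-2.43956) → (4.41,-2.44)
v3: (3.5,-4.5) → rotate → (5.43327,-1.72615) → ×s → (6.12601,-1.94623) → (6.13,-1.95)
v4: (0,5) → rotate → (-2.83203,4.12063) → ×s → (-3.19312,4.64601) → (-3.19,4.65)
v5: (-1.5,4) → rotate → (-3.50181,2.44690) → ×s → (-3.94830,2.75887) → (-3.95,2.76)

Cross-section at z=7.5: (-3.63,2.29) (4.41,-2.44) (6.13,-1.95) (-3.19,4.65) (-3.95,2.76)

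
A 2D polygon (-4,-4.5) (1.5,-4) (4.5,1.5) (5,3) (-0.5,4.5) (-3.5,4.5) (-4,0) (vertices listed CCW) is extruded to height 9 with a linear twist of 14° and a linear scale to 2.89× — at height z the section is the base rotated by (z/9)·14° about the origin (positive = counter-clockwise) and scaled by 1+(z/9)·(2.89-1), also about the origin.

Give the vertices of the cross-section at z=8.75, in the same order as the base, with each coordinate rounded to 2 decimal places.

t = z/height = 8.75/9 = 0.972222
s = 1 + (scale-1)·z/height = 1 + (2.89-1)·8.75/9 = 2.837500
θ = twist·z/height = 14°·8.75/9 = 13.6111° = 0.237559 rad
cos θ = 0.971915, sin θ = 0.235331 (intermediates below are computed at full precision and shown rounded to 5 d.p.)
v1: (-4,-4.5) → rotate → (-2.82867,-5.31494) → ×s → (-8.02636,-15.08115) → (-8.03,-15.08)
v2: (1.5,-4) → rotate → (2.39920,-3.53467) → ×s → (6.80772,-10.02961) → (6.81,-10.03)
v3: (4.5,1.5) → rotate → (4.02062,2.51686) → ×s → (11.40852,7.14159) → (11.41,7.14)
v4: (5,3) → rotate → (4.15359,4.09240) → ×s → (11.78580,11.61218) → (11.79,11.61)
v5: (-0.5,4.5) → rotate → (-1.54495,4.25595) → ×s → (-4.38378,12.07627) → (-4.38,12.08)
v6: (-3.5,4.5) → rotate → (-4.46069,3.54996) → ×s → (-12.65721,10.07302) → (-12.66,10.07)
v7: (-4,0) → rotate → (-3.88766,-0.94132) → ×s → (-11.03124,-2.67100) → (-11.03,-2.67)

Cross-section at z=8.75: (-8.03,-15.08) (6.81,-10.03) (11.41,7.14) (11.79,11.61) (-4.38,12.08) (-12.66,10.07) (-11.03,-2.67)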